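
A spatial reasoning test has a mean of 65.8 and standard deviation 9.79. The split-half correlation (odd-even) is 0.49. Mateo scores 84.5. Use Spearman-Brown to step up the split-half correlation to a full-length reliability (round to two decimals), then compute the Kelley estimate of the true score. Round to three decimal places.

78.142

Spearman-Brown: ρ = 2r/(1 + r) = 2(0.49)/(1 + 0.49) = 0.980/1.49 = 0.6577 → 0.66
T̂ = ρX + (1 − ρ)μ
  = 0.66 × 84.5 + 0.34 × 65.8
  = 55.770 + 22.372
  = 78.1420
  ≈ 78.142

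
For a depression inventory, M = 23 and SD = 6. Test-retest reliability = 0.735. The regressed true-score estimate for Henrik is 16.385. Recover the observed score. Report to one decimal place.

T̂ = ρX + (1 − ρ)μ  ⇒  X = (T̂ − (1 − ρ)μ) / ρ
X = (16.385 − 0.265 × 23) / 0.735 = (16.385 − 6.095) / 0.735 = 10.290 / 0.735 = 14.000

14.0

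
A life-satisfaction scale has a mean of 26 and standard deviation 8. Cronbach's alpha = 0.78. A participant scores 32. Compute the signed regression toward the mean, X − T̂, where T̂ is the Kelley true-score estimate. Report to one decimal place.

Weight the observed score by reliability and the mean by (1 − reliability): T̂ = 0.78·32 + 0.22·26 = 24.96 + 5.72 = 30.680.
X − T̂ = 32 − 30.68 = 1.32 → 1.3

1.3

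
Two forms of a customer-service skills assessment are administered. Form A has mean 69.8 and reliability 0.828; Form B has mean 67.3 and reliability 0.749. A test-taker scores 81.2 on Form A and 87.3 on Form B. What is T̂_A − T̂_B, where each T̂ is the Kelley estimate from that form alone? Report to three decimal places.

T̂_A = 0.828(81.2) + 0.172(69.8) = 79.23920
T̂_B = 0.749(87.3) + 0.251(67.3) = 82.28000
T̂_A − T̂_B = -3.04080

-3.041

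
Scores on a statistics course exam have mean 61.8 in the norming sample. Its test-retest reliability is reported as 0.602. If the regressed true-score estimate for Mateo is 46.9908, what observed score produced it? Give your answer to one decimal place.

37.2

T̂ = ρX + (1 − ρ)μ  ⇒  X = (T̂ − (1 − ρ)μ) / ρ
X = (46.9908 − 0.398 × 61.8) / 0.602 = (46.9908 − 24.5964) / 0.602 = 22.3944 / 0.602 = 37.200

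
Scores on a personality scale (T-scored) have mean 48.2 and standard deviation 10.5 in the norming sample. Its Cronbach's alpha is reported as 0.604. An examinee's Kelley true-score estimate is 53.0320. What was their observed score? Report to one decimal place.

T̂ = ρX + (1 − ρ)μ  ⇒  X = (T̂ − (1 − ρ)μ) / ρ
X = (53.0320 − 0.396 × 48.2) / 0.604 = (53.0320 − 19.0872) / 0.604 = 33.9448 / 0.604 = 56.200

56.2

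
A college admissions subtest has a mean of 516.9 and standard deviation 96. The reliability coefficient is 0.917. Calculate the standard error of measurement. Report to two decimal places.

27.66

SEM = SD · √(1 − ρ) = 96 × √0.083 = 96 × 0.2881 = 27.657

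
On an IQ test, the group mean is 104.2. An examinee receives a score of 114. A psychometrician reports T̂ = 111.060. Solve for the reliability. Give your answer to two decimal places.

T̂ = ρX + (1 − ρ)μ  ⇒  T̂ − μ = ρ(X − μ)
ρ = (T̂ − μ)/(X − μ) = (111.060 − 104.2) / (114 − 104.2) = 6.860 / 9.8 = 0.7000

0.70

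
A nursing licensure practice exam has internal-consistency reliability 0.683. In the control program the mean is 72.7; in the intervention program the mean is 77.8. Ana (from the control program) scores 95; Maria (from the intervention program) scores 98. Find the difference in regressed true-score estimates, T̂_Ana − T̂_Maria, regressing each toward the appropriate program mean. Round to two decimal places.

T̂_Ana = 0.683(95) + 0.317(72.7) = 87.9309
T̂_Maria = 0.683(98) + 0.317(77.8) = 91.5966
Difference = 87.9309 − 91.5966 = -3.6657

-3.67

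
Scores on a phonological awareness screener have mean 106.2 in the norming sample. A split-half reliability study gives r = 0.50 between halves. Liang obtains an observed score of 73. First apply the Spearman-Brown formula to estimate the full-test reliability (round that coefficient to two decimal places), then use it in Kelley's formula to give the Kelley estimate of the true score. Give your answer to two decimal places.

83.96

Spearman-Brown: ρ = 2r/(1 + r) = 2(0.50)/(1 + 0.50) = 1.000/1.50 = 0.6667 → 0.67
T̂ = 0.67(73) + 0.33(106.2) = 48.91 + 35.046 = 83.956 → 83.96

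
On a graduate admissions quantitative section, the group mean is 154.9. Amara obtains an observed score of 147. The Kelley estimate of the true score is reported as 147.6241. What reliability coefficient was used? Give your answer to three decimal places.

0.921

T̂ = ρX + (1 − ρ)μ  ⇒  T̂ − μ = ρ(X − μ)
ρ = (T̂ − μ)/(X − μ) = (147.6241 − 154.9) / (147 − 154.9) = -7.2759 / -7.9 = 0.92100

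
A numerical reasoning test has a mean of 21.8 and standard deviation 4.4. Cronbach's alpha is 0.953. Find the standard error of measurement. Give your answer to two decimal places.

0.95

SEM = SD · √(1 − ρ) = 4.4 × √0.047 = 4.4 × 0.2168 = 0.954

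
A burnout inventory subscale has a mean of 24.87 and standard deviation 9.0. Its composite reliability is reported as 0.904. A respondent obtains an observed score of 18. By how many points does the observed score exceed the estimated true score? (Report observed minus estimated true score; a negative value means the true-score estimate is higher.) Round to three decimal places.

T̂ = 0.904(18) + 0.096(24.87) = 16.272 + 2.38752 = 18.65952 → 18.6595
X − T̂ = 18 − 18.6595 = -0.6595 → -0.660

-0.660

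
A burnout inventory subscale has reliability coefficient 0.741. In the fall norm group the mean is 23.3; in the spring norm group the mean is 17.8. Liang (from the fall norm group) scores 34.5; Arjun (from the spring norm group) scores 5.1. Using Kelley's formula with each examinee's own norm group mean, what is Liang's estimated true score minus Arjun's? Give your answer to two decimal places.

T̂_Liang = 0.741(34.5) + 0.259(23.3) = 31.5992
T̂_Arjun = 0.741(5.1) + 0.259(17.8) = 8.3893
Difference = 31.5992 − 8.3893 = 23.2099

23.21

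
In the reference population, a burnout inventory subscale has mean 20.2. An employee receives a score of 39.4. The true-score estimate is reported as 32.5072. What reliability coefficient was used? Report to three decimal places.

0.641

T̂ = ρX + (1 − ρ)μ  ⇒  T̂ − μ = ρ(X − μ)
ρ = (T̂ − μ)/(X − μ) = (32.5072 − 20.2) / (39.4 − 20.2) = 12.3072 / 19.2 = 0.64100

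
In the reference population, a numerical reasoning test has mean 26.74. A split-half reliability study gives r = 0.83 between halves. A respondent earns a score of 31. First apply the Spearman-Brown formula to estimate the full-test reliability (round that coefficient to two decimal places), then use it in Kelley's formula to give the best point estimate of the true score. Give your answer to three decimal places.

30.617

Spearman-Brown: ρ = 2r/(1 + r) = 2(0.83)/(1 + 0.83) = 1.660/1.83 = 0.9071 → 0.91
Regress the observed score toward the mean by the unreliability: T̂ = 0.91·31 + 0.09·26.74 = 28.21 + 2.4066 = 30.6166.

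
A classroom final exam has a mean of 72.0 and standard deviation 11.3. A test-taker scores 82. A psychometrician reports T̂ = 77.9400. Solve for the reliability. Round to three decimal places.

0.594

T̂ = ρX + (1 − ρ)μ  ⇒  T̂ − μ = ρ(X − μ)
ρ = (T̂ − μ)/(X − μ) = (77.9400 − 72.0) / (82 − 72.0) = 5.9400 / 10.0 = 0.59400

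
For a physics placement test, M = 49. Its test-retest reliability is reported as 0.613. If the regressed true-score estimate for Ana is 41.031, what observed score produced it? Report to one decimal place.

36.0

T̂ = ρX + (1 − ρ)μ  ⇒  X = (T̂ − (1 − ρ)μ) / ρ
X = (41.031 − 0.387 × 49) / 0.613 = (41.031 − 18.963) / 0.613 = 22.068 / 0.613 = 36.000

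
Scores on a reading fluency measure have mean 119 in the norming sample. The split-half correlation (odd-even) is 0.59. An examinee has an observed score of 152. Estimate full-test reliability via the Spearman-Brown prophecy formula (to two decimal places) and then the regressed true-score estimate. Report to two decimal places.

143.42

Spearman-Brown: ρ = 2r/(1 + r) = 2(0.59)/(1 + 0.59) = 1.180/1.59 = 0.7421 → 0.74
T̂ = ρX + (1 − ρ)μ
  = 0.74 × 152 + 0.26 × 119
  = 112.48 + 30.94
  = 143.420
  ≈ 143.42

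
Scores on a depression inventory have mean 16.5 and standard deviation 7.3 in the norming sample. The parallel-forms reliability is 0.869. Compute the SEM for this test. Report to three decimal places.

2.642

SEM = SD · √(1 − ρ) = 7.3 × √0.131 = 7.3 × 0.3619 = 2.6422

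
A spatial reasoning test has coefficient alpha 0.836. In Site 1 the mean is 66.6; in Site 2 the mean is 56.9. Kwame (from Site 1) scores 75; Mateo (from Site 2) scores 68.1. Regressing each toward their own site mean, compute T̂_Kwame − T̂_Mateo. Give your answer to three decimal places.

7.359

T̂_Kwame = 0.836(75) + 0.164(66.6) = 73.62240
T̂_Mateo = 0.836(68.1) + 0.164(56.9) = 66.26320
Difference = 73.62240 − 66.26320 = 7.35920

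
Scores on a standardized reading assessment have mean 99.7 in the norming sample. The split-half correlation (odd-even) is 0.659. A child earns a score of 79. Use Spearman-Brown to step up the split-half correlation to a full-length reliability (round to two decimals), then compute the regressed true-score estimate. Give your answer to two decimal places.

Spearman-Brown: ρ = 2r/(1 + r) = 2(0.659)/(1 + 0.659) = 1.3180/1.659 = 0.7945 → 0.79
T̂ = ρX + (1 − ρ)μ
  = 0.79 × 79 + 0.21 × 99.7
  = 62.41 + 20.937
  = 83.347
  ≈ 83.35

83.35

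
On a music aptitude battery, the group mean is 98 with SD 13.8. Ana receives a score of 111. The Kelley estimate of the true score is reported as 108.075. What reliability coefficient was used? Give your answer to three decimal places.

T̂ = ρX + (1 − ρ)μ  ⇒  T̂ − μ = ρ(X − μ)
ρ = (T̂ − μ)/(X − μ) = (108.075 − 98) / (111 − 98) = 10.075 / 13.0 = 0.77500

0.775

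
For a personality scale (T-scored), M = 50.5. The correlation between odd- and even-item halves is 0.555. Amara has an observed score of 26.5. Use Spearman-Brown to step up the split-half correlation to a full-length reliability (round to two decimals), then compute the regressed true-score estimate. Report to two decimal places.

33.46

Spearman-Brown: ρ = 2r/(1 + r) = 2(0.555)/(1 + 0.555) = 1.1100/1.555 = 0.7138 → 0.71
Regress the observed score toward the mean by the unreliability: T̂ = 0.71·26.5 + 0.29·50.5 = 18.815 + 14.645 = 33.460.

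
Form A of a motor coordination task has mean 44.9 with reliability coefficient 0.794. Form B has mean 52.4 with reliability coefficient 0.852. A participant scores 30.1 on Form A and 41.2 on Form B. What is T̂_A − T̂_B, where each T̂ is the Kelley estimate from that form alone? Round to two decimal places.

-9.71

T̂_A = 0.794(30.1) + 0.206(44.9) = 33.1488
T̂_B = 0.852(41.2) + 0.148(52.4) = 42.8576
T̂_A − T̂_B = -9.7088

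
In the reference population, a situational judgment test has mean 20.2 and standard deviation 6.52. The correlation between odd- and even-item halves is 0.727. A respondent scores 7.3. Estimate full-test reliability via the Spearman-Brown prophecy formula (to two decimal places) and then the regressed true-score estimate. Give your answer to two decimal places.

Spearman-Brown: ρ = 2r/(1 + r) = 2(0.727)/(1 + 0.727) = 1.4540/1.727 = 0.8419 → 0.84
Weight the observed score by reliability and the mean by (1 − reliability): T̂ = 0.84·7.3 + 0.16·20.2 = 6.132 + 3.232 = 9.364.

9.36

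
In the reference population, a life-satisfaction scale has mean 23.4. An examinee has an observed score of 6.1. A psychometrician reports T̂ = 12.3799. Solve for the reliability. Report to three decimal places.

0.637

T̂ = ρX + (1 − ρ)μ  ⇒  T̂ − μ = ρ(X − μ)
ρ = (T̂ − μ)/(X − μ) = (12.3799 − 23.4) / (6.1 − 23.4) = -11.0201 / -17.3 = 0.63700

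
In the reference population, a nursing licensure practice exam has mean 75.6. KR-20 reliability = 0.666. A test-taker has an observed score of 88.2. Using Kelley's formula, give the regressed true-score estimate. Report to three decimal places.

T̂ = ρX + (1 − ρ)μ
  = 0.666 × 88.2 + 0.334 × 75.6
  = 58.7412 + 25.2504
  = 83.9916
  ≈ 83.992

83.992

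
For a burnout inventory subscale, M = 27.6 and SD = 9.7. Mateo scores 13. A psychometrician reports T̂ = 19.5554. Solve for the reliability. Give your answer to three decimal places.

0.551

T̂ = ρX + (1 − ρ)μ  ⇒  T̂ − μ = ρ(X − μ)
ρ = (T̂ − μ)/(X − μ) = (19.5554 − 27.6) / (13 − 27.6) = -8.0446 / -14.6 = 0.55100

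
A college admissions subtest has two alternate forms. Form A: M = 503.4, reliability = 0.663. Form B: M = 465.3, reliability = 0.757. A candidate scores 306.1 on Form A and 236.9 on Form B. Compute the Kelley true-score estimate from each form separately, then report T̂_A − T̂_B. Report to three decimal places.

T̂_A = 0.663(306.1) + 0.337(503.4) = 372.59010
T̂_B = 0.757(236.9) + 0.243(465.3) = 292.40120
T̂_A − T̂_B = 80.18890

80.189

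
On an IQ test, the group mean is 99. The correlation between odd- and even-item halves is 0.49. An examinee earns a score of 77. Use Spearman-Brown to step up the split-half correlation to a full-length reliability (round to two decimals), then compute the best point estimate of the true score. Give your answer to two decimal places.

Spearman-Brown: ρ = 2r/(1 + r) = 2(0.49)/(1 + 0.49) = 0.980/1.49 = 0.6577 → 0.66
T̂ = ρX + (1 − ρ)μ
  = 0.66 × 77 + 0.34 × 99
  = 50.82 + 33.66
  = 84.480
  ≈ 84.48

84.48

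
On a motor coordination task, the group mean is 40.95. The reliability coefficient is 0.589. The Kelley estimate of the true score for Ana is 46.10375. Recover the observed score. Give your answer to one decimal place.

T̂ = ρX + (1 − ρ)μ  ⇒  X = (T̂ − (1 − ρ)μ) / ρ
X = (46.10375 − 0.411 × 40.95) / 0.589 = (46.10375 − 16.83045) / 0.589 = 29.27330 / 0.589 = 49.700

49.7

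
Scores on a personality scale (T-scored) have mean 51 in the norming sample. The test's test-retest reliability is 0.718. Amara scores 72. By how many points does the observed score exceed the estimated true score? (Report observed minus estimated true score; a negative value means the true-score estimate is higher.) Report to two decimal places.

5.92

Kelley's formula gives T̂ = 0.718·72 + 0.282·51 = 51.696 + 14.382 = 66.0780.
X − T̂ = 72 − 66.078 = 5.922 → 5.92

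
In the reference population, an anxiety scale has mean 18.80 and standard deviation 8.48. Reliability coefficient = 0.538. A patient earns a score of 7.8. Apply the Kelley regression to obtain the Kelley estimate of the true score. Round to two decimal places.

12.88

Regress the observed score toward the mean by the unreliability: T̂ = 0.538·7.8 + 0.462·18.80 = 4.1964 + 8.68560 = 12.882.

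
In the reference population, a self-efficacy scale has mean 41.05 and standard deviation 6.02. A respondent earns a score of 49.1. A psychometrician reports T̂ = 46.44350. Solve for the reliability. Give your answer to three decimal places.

T̂ = ρX + (1 − ρ)μ  ⇒  T̂ − μ = ρ(X − μ)
ρ = (T̂ − μ)/(X − μ) = (46.44350 − 41.05) / (49.1 − 41.05) = 5.39350 / 8.05 = 0.67000

0.670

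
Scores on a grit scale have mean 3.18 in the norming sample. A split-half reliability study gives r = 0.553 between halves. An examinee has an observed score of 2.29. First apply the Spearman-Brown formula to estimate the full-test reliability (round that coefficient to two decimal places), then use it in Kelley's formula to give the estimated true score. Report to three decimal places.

2.548

Spearman-Brown: ρ = 2r/(1 + r) = 2(0.553)/(1 + 0.553) = 1.1060/1.553 = 0.7122 → 0.71
Weight the observed score by reliability and the mean by (1 − reliability): T̂ = 0.71·2.29 + 0.29·3.18 = 1.6259 + 0.9222 = 2.5481.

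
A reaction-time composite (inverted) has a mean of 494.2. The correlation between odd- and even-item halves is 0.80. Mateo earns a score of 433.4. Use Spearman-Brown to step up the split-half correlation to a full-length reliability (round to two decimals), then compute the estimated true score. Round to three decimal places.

440.088

Spearman-Brown: ρ = 2r/(1 + r) = 2(0.80)/(1 + 0.80) = 1.600/1.80 = 0.8889 → 0.89
Regress the observed score toward the mean by the unreliability: T̂ = 0.89·433.4 + 0.11·494.2 = 385.726 + 54.362 = 440.0880.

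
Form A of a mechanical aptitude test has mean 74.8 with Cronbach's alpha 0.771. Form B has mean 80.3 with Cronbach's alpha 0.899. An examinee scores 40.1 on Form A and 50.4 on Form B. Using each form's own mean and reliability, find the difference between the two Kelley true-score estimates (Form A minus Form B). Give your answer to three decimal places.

T̂_A = 0.771(40.1) + 0.229(74.8) = 48.04630
T̂_B = 0.899(50.4) + 0.101(80.3) = 53.41990
T̂_A − T̂_B = -5.37360

-5.374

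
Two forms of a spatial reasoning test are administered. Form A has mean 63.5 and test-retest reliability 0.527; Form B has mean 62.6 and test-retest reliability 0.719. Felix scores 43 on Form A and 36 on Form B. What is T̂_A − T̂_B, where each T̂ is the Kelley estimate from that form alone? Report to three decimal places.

9.222

T̂_A = 0.527(43) + 0.473(63.5) = 52.69650
T̂_B = 0.719(36) + 0.281(62.6) = 43.47460
T̂_A − T̂_B = 9.22190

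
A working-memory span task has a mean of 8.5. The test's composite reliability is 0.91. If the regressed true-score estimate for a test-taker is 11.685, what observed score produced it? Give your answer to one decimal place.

T̂ = ρX + (1 − ρ)μ  ⇒  X = (T̂ − (1 − ρ)μ) / ρ
X = (11.685 − 0.09 × 8.5) / 0.91 = (11.685 − 0.765) / 0.91 = 10.920 / 0.91 = 12.000

12.0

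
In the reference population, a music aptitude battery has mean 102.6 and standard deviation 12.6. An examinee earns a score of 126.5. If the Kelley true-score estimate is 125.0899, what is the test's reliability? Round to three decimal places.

0.941

T̂ = ρX + (1 − ρ)μ  ⇒  T̂ − μ = ρ(X − μ)
ρ = (T̂ − μ)/(X − μ) = (125.0899 − 102.6) / (126.5 − 102.6) = 22.4899 / 23.9 = 0.94100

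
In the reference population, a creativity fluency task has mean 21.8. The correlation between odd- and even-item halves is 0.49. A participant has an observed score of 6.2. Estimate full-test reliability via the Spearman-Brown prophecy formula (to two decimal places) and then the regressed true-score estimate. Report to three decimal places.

Spearman-Brown: ρ = 2r/(1 + r) = 2(0.49)/(1 + 0.49) = 0.980/1.49 = 0.6577 → 0.66
T̂ = ρX + (1 − ρ)μ
  = 0.66 × 6.2 + 0.34 × 21.8
  = 4.092 + 7.412
  = 11.5040
  ≈ 11.504

11.504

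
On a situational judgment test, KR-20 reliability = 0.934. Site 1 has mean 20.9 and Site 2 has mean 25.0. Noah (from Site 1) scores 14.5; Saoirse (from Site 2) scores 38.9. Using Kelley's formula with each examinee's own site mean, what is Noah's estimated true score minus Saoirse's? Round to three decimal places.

T̂_Noah = 0.934(14.5) + 0.066(20.9) = 14.92240
T̂_Saoirse = 0.934(38.9) + 0.066(25.0) = 37.98260
Difference = 14.92240 − 37.98260 = -23.06020

-23.060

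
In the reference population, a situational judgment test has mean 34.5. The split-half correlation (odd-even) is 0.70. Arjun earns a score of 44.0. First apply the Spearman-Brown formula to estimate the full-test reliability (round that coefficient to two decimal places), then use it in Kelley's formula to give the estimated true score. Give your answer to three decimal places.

Spearman-Brown: ρ = 2r/(1 + r) = 2(0.70)/(1 + 0.70) = 1.400/1.70 = 0.8235 → 0.82
Regress the observed score toward the mean by the unreliability: T̂ = 0.82·44.0 + 0.18·34.5 = 36.080 + 6.210 = 42.2900.

42.290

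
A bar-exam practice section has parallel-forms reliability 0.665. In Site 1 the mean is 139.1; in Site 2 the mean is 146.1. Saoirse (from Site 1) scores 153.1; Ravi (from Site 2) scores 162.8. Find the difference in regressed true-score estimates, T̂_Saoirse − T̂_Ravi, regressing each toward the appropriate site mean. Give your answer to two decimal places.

T̂_Saoirse = 0.665(153.1) + 0.335(139.1) = 148.4100
T̂_Ravi = 0.665(162.8) + 0.335(146.1) = 157.2055
Difference = 148.4100 − 157.2055 = -8.7955

-8.80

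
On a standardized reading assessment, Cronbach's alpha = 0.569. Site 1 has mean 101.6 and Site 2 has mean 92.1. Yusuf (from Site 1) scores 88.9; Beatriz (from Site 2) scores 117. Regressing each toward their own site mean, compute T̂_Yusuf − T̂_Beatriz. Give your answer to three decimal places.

-11.894

T̂_Yusuf = 0.569(88.9) + 0.431(101.6) = 94.37370
T̂_Beatriz = 0.569(117) + 0.431(92.1) = 106.26810
Difference = 94.37370 − 106.26810 = -11.89440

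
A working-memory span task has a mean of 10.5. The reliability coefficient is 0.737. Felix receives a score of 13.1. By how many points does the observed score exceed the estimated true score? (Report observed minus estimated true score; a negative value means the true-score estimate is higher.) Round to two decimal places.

0.68

Weight the observed score by reliability and the mean by (1 − reliability): T̂ = 0.737·13.1 + 0.263·10.5 = 9.6547 + 2.7615 = 12.4162.
X − T̂ = 13.1 − 12.416 = 0.684 → 0.68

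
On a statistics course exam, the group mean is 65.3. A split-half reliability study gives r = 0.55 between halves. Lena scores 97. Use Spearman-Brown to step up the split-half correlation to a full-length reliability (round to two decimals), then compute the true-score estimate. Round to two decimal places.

Spearman-Brown: ρ = 2r/(1 + r) = 2(0.55)/(1 + 0.55) = 1.100/1.55 = 0.7097 → 0.71
T̂ = ρX + (1 − ρ)μ
  = 0.71 × 97 + 0.29 × 65.3
  = 68.87 + 18.937
  = 87.807
  ≈ 87.81

87.81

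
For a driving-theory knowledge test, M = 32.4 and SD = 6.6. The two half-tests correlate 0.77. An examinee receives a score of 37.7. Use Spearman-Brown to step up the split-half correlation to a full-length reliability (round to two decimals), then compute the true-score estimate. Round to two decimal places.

37.01

Spearman-Brown: ρ = 2r/(1 + r) = 2(0.77)/(1 + 0.77) = 1.540/1.77 = 0.8701 → 0.87
Weight the observed score by reliability and the mean by (1 − reliability): T̂ = 0.87·37.7 + 0.13·32.4 = 32.799 + 4.212 = 37.011.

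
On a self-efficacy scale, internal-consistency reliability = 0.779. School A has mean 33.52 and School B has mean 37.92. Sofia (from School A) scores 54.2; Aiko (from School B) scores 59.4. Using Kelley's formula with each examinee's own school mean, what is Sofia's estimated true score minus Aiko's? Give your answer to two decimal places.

T̂_Sofia = 0.779(54.2) + 0.221(33.52) = 49.6297
T̂_Aiko = 0.779(59.4) + 0.221(37.92) = 54.6529
Difference = 49.6297 − 54.6529 = -5.0232

-5.02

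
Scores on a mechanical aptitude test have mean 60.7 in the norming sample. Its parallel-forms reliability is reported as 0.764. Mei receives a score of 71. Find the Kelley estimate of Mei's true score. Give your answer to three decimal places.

68.569

T̂ = ρX + (1 − ρ)μ
  = 0.764 × 71 + 0.236 × 60.7
  = 54.244 + 14.3252
  = 68.5692
  ≈ 68.569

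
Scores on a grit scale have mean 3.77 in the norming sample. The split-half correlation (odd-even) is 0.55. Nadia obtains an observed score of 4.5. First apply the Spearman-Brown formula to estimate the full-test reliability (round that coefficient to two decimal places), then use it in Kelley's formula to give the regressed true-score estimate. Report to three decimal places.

Spearman-Brown: ρ = 2r/(1 + r) = 2(0.55)/(1 + 0.55) = 1.100/1.55 = 0.7097 → 0.71
T̂ = ρX + (1 − ρ)μ
  = 0.71 × 4.5 + 0.29 × 3.77
  = 3.195 + 1.0933
  = 4.2883
  ≈ 4.288

4.288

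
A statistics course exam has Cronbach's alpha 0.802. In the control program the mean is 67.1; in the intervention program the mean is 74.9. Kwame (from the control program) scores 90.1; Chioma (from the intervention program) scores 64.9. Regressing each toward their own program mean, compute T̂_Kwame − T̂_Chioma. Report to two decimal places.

18.67

T̂_Kwame = 0.802(90.1) + 0.198(67.1) = 85.5460
T̂_Chioma = 0.802(64.9) + 0.198(74.9) = 66.8800
Difference = 85.5460 − 66.8800 = 18.6660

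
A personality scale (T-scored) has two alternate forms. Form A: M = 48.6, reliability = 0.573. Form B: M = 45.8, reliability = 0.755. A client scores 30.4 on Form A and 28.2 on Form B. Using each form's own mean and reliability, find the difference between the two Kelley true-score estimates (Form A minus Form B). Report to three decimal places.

5.659

T̂_A = 0.573(30.4) + 0.427(48.6) = 38.17140
T̂_B = 0.755(28.2) + 0.245(45.8) = 32.51200
T̂_A − T̂_B = 5.65940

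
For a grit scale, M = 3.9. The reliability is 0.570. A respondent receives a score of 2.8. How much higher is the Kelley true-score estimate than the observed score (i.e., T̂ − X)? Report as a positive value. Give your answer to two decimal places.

T̂ = 0.570(2.8) + 0.430(3.9) = 1.5960 + 1.6770 = 3.2730 → 3.273
T̂ − X = 3.273 − 2.8 = 0.473 → 0.47

0.47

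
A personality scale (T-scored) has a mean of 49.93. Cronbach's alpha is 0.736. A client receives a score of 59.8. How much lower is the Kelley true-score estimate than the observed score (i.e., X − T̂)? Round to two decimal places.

Weight the observed score by reliability and the mean by (1 − reliability): T̂ = 0.736·59.8 + 0.264·49.93 = 44.0128 + 13.18152 = 57.1943.
X − T̂ = 59.8 − 57.194 = 2.606 → 2.61

2.61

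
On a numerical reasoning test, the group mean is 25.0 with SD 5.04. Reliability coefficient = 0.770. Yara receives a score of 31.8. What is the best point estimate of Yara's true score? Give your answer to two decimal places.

30.24

Kelley's formula gives T̂ = 0.770·31.8 + 0.230·25.0 = 24.4860 + 5.7500 = 30.236.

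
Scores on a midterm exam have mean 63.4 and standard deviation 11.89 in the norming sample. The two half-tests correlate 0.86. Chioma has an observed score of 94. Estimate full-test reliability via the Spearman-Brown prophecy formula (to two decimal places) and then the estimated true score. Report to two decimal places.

Spearman-Brown: ρ = 2r/(1 + r) = 2(0.86)/(1 + 0.86) = 1.720/1.86 = 0.9247 → 0.92
T̂ = ρX + (1 − ρ)μ
  = 0.92 × 94 + 0.08 × 63.4
  = 86.48 + 5.072
  = 91.552
  ≈ 91.55

91.55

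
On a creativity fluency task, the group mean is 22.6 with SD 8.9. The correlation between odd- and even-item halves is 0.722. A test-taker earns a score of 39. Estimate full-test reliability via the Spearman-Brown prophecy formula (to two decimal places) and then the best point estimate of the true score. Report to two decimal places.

Spearman-Brown: ρ = 2r/(1 + r) = 2(0.722)/(1 + 0.722) = 1.4440/1.722 = 0.8386 → 0.84
T̂ = 0.84(39) + 0.16(22.6) = 32.76 + 3.616 = 36.376 → 36.38

36.38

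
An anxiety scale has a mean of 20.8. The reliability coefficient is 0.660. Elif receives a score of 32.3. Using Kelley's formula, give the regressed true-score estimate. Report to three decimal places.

T̂ = ρX + (1 − ρ)μ
  = 0.660 × 32.3 + 0.340 × 20.8
  = 21.3180 + 7.0720
  = 28.3900
  ≈ 28.390

28.390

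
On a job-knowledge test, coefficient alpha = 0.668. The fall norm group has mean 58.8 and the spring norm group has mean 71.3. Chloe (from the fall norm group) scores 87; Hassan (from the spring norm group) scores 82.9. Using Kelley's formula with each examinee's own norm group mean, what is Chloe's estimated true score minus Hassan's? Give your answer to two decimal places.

T̂_Chloe = 0.668(87) + 0.332(58.8) = 77.6376
T̂_Hassan = 0.668(82.9) + 0.332(71.3) = 79.0488
Difference = 77.6376 − 79.0488 = -1.4112

-1.41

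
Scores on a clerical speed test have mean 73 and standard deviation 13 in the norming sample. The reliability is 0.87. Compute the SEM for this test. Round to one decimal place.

SEM = SD · √(1 − ρ) = 13 × √0.13 = 13 × 0.3606 = 4.687

4.7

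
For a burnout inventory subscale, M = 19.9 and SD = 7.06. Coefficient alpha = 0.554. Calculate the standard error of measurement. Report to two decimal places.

SEM = SD · √(1 − ρ) = 7.06 × √0.446 = 7.06 × 0.6678 = 4.715

4.71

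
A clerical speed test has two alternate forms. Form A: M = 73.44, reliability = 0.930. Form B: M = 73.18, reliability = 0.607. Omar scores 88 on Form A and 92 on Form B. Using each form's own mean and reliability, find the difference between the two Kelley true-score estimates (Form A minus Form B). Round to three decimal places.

T̂_A = 0.930(88) + 0.070(73.44) = 86.98080
T̂_B = 0.607(92) + 0.393(73.18) = 84.60374
T̂_A − T̂_B = 2.37706

2.377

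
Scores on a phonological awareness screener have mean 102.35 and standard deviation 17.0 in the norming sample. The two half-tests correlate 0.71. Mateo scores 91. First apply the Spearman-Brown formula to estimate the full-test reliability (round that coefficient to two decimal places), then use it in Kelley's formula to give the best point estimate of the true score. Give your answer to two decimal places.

92.93

Spearman-Brown: ρ = 2r/(1 + r) = 2(0.71)/(1 + 0.71) = 1.420/1.71 = 0.8304 → 0.83
T̂ = 0.83(91) + 0.17(102.35) = 75.53 + 17.3995 = 92.930 → 92.93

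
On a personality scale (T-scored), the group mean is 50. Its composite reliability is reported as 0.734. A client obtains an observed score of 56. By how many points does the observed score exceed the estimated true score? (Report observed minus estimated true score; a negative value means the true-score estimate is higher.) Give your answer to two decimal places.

1.60

T̂ = ρX + (1 − ρ)μ
  = 0.734 × 56 + 0.266 × 50
  = 41.104 + 13.300
  = 54.4040
  ≈ 54.404
X − T̂ = 56 − 54.404 = 1.596 → 1.60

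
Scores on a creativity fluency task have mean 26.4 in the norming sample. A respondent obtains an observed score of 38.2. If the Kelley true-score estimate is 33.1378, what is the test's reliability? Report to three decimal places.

0.571

T̂ = ρX + (1 − ρ)μ  ⇒  T̂ − μ = ρ(X − μ)
ρ = (T̂ − μ)/(X − μ) = (33.1378 − 26.4) / (38.2 − 26.4) = 6.7378 / 11.8 = 0.57100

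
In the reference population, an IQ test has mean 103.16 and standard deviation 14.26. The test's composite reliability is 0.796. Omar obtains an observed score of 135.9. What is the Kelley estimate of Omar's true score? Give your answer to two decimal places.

T̂ = 0.796(135.9) + 0.204(103.16) = 108.1764 + 21.04464 = 129.221 → 129.22

129.22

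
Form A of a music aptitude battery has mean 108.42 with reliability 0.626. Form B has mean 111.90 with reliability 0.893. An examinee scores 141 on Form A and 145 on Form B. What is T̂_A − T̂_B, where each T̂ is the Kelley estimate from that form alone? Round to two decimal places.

T̂_A = 0.626(141) + 0.374(108.42) = 128.8151
T̂_B = 0.893(145) + 0.107(111.90) = 141.4583
T̂_A − T̂_B = -12.6432

-12.64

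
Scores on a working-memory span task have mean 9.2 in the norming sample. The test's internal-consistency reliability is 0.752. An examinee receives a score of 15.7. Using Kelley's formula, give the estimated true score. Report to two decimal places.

14.09

Regress the observed score toward the mean by the unreliability: T̂ = 0.752·15.7 + 0.248·9.2 = 11.8064 + 2.2816 = 14.088.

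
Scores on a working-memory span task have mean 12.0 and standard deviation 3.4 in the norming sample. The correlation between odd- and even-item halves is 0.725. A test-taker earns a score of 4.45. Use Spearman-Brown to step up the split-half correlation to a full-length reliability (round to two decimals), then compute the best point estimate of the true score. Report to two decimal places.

5.66

Spearman-Brown: ρ = 2r/(1 + r) = 2(0.725)/(1 + 0.725) = 1.4500/1.725 = 0.8406 → 0.84
T̂ = 0.84(4.45) + 0.16(12.0) = 3.7380 + 1.920 = 5.658 → 5.66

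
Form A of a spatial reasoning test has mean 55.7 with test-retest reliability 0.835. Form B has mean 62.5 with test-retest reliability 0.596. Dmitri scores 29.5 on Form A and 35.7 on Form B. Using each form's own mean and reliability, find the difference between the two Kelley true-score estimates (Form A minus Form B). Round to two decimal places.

T̂_A = 0.835(29.5) + 0.165(55.7) = 33.8230
T̂_B = 0.596(35.7) + 0.404(62.5) = 46.5272
T̂_A − T̂_B = -12.7042

-12.70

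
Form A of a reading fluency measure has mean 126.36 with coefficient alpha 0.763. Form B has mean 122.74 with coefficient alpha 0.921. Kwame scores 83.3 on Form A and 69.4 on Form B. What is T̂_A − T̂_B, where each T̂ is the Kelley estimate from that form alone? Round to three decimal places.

T̂_A = 0.763(83.3) + 0.237(126.36) = 93.50522
T̂_B = 0.921(69.4) + 0.079(122.74) = 73.61386
T̂_A − T̂_B = 19.89136

19.891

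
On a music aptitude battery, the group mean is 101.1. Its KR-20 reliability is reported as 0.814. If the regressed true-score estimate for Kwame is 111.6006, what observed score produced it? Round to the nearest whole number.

T̂ = ρX + (1 − ρ)μ  ⇒  X = (T̂ − (1 − ρ)μ) / ρ
X = (111.6006 − 0.186 × 101.1) / 0.814 = (111.6006 − 18.8046) / 0.814 = 92.7960 / 0.814 = 114.00

114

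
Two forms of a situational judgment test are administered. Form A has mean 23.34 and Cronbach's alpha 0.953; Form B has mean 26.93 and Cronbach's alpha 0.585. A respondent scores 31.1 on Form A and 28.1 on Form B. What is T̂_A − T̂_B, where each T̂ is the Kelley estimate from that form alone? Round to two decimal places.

T̂_A = 0.953(31.1) + 0.047(23.34) = 30.7353
T̂_B = 0.585(28.1) + 0.415(26.93) = 27.6145
T̂_A − T̂_B = 3.1208

3.12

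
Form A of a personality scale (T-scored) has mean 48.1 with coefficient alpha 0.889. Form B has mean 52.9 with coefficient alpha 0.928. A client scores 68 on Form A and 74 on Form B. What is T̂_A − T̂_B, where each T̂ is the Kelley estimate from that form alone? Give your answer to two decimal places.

-6.69

T̂_A = 0.889(68) + 0.111(48.1) = 65.7911
T̂_B = 0.928(74) + 0.072(52.9) = 72.4808
T̂_A − T̂_B = -6.6897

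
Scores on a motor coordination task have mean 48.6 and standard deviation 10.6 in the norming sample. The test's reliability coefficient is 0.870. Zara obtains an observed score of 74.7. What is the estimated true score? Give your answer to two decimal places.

71.31

Kelley's formula gives T̂ = 0.870·74.7 + 0.130·48.6 = 64.9890 + 6.3180 = 71.307.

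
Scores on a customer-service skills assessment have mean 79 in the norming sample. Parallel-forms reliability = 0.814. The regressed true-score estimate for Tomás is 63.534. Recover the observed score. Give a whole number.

T̂ = ρX + (1 − ρ)μ  ⇒  X = (T̂ − (1 − ρ)μ) / ρ
X = (63.534 − 0.186 × 79) / 0.814 = (63.534 − 14.694) / 0.814 = 48.840 / 0.814 = 60.00

60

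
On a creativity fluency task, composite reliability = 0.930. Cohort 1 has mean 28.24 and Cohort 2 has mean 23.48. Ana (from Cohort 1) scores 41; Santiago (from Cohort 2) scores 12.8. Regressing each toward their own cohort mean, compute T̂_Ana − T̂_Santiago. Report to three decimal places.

T̂_Ana = 0.930(41) + 0.070(28.24) = 40.10680
T̂_Santiago = 0.930(12.8) + 0.070(23.48) = 13.54760
Difference = 40.10680 − 13.54760 = 26.55920

26.559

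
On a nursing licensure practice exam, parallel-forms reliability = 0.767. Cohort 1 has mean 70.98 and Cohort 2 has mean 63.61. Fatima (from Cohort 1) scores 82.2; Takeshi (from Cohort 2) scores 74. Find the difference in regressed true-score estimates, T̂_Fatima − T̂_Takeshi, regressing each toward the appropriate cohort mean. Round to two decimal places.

T̂_Fatima = 0.767(82.2) + 0.233(70.98) = 79.5857
T̂_Takeshi = 0.767(74) + 0.233(63.61) = 71.5791
Difference = 79.5857 − 71.5791 = 8.0066

8.01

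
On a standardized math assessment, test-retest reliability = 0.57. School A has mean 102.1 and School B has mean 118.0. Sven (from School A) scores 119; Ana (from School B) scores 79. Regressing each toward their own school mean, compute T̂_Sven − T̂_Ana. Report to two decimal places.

T̂_Sven = 0.57(119) + 0.43(102.1) = 111.7330
T̂_Ana = 0.57(79) + 0.43(118.0) = 95.7700
Difference = 111.7330 − 95.7700 = 15.9630

15.96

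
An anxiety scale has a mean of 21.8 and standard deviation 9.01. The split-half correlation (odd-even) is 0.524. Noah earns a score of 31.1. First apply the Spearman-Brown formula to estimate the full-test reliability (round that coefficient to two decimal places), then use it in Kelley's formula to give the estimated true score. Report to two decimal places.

Spearman-Brown: ρ = 2r/(1 + r) = 2(0.524)/(1 + 0.524) = 1.0480/1.524 = 0.6877 → 0.69
T̂ = 0.69(31.1) + 0.31(21.8) = 21.459 + 6.758 = 28.217 → 28.22

28.22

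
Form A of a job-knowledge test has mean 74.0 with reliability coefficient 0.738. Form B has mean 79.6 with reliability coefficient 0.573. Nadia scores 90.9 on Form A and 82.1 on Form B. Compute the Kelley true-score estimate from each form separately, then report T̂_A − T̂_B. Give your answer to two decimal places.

5.44

T̂_A = 0.738(90.9) + 0.262(74.0) = 86.4722
T̂_B = 0.573(82.1) + 0.427(79.6) = 81.0325
T̂_A − T̂_B = 5.4397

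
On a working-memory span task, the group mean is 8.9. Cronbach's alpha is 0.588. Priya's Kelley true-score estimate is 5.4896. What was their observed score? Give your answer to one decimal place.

3.1

T̂ = ρX + (1 − ρ)μ  ⇒  X = (T̂ − (1 − ρ)μ) / ρ
X = (5.4896 − 0.412 × 8.9) / 0.588 = (5.4896 − 3.6668) / 0.588 = 1.8228 / 0.588 = 3.100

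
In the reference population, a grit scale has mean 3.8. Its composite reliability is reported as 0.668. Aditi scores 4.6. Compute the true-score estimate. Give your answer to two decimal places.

4.33

Regress the observed score toward the mean by the unreliability: T̂ = 0.668·4.6 + 0.332·3.8 = 3.0728 + 1.2616 = 4.334.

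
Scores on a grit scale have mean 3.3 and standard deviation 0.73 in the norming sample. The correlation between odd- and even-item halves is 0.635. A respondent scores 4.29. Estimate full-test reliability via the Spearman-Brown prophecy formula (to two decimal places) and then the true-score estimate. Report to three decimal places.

4.072

Spearman-Brown: ρ = 2r/(1 + r) = 2(0.635)/(1 + 0.635) = 1.2700/1.635 = 0.7768 → 0.78
T̂ = 0.78(4.29) + 0.22(3.3) = 3.3462 + 0.726 = 4.0722 → 4.072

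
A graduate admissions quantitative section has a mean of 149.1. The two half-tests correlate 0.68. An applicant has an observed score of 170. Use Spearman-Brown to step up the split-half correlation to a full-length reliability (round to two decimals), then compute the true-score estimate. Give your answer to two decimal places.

Spearman-Brown: ρ = 2r/(1 + r) = 2(0.68)/(1 + 0.68) = 1.360/1.68 = 0.8095 → 0.81
T̂ = ρX + (1 − ρ)μ
  = 0.81 × 170 + 0.19 × 149.1
  = 137.70 + 28.329
  = 166.029
  ≈ 166.03

166.03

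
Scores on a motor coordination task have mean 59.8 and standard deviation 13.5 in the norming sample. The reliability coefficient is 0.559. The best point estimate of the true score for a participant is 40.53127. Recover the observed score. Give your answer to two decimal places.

T̂ = ρX + (1 − ρ)μ  ⇒  X = (T̂ − (1 − ρ)μ) / ρ
X = (40.53127 − 0.441 × 59.8) / 0.559 = (40.53127 − 26.3718) / 0.559 = 14.15947 / 0.559 = 25.3300

25.33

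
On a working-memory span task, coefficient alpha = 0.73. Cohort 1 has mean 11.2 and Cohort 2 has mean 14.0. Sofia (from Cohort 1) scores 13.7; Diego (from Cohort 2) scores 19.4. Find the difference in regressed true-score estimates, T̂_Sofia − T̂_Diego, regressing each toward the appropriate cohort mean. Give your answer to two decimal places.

T̂_Sofia = 0.73(13.7) + 0.27(11.2) = 13.0250
T̂_Diego = 0.73(19.4) + 0.27(14.0) = 17.9420
Difference = 13.0250 − 17.9420 = -4.9170

-4.92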